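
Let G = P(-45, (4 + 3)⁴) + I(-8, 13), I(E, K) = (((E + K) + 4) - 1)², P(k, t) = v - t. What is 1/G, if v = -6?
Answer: -1/2343 ≈ -0.00042680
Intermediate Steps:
P(k, t) = -6 - t
I(E, K) = (3 + E + K)² (I(E, K) = ((4 + E + K) - 1)² = (3 + E + K)²)
G = -2343 (G = (-6 - (4 + 3)⁴) + (3 - 8 + 13)² = (-6 - 1*7⁴) + 8² = (-6 - 1*2401) + 64 = (-6 - 2401) + 64 = -2407 + 64 = -2343)
1/G = 1/(-2343) = -1/2343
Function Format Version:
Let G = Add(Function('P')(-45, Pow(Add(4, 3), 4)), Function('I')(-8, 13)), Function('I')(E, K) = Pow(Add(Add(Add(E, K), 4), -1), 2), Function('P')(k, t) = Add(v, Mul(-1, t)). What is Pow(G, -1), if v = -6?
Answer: Rational(-1, 2343) ≈ -0.00042680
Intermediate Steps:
Function('P')(k, t) = Add(-6, Mul(-1, t))
Function('I')(E, K) = Pow(Add(3, E, K), 2) (Function('I')(E, K) = Pow(Add(Add(4, E, K), -1), 2) = Pow(Add(3, E, K), 2))
G = -2343 (G = Add(Add(-6, Mul(-1, Pow(Add(4, 3), 4))), Pow(Add(3, -8, 13), 2)) = Add(Add(-6, Mul(-1, Pow(7, 4))), Pow(8, 2)) = Add(Add(-6, Mul(-1, 2401)), 64) = Add(Add(-6, -2401), 64) = Add(-2407, 64) = -2343)
Pow(G, -1) = Pow(-2343, -1) = Rational(-1, 2343)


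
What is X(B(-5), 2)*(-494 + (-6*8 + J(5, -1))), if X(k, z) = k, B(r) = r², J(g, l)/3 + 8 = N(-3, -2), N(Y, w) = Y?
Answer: -14375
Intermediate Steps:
J(g, l) = -33 (J(g, l) = -24 + 3*(-3) = -24 - 9 = -33)
X(B(-5), 2)*(-494 + (-6*8 + J(5, -1))) = (-5)²*(-494 + (-6*8 - 33)) = 25*(-494 + (-48 - 33)) = 25*(-494 - 81) = 25*(-575) = -14375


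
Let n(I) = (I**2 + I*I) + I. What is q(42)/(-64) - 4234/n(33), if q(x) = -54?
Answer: -75791/70752 ≈ -1.0712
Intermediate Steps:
n(I) = I + 2*I**2 (n(I) = (I**2 + I**2) + I = 2*I**2 + I = I + 2*I**2)
q(42)/(-64) - 4234/n(33) = -54/(-64) - 4234*1/(33*(1 + 2*33)) = -54*(-1/64) - 4234*1/(33*(1 + 66)) = 27/32 - 4234/(33*67) = 27/32 - 4234/2211 = -75791/70752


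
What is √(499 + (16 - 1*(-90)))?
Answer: 11*√5 ≈ 24.597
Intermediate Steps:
√(499 + (16 - 1*(-90))) = √(499 + (16 + 90)) = √(499 + 106) = √605 = 11*√5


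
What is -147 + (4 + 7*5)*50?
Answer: 1803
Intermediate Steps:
-147 + (4 + 7*5)*50 = -147 + (4 + 35)*50 = -147 + 39*50 = -147 + 1950 = 1803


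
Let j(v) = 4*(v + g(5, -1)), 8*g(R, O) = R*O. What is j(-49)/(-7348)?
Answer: 397/14696 ≈ 0.027014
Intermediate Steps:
g(R, O) = O*R/8 (g(R, O) = (R*O)/8 = (O*R)/8 = O*R/8)
j(v) = -5/2 + 4*v (j(v) = 4*(v + (⅛)*(-1)*5) = 4*(v - 5/8) = 4*(-5/8 + v) = -5/2 + 4*v)
j(-49)/(-7348) = (-5/2 + 4*(-49))/(-7348) = (-5/2 - 196)*(-1/7348) = -397/2*(-1/7348) = 397/14696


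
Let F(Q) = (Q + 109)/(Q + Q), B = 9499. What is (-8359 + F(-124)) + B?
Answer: 282735/248 ≈ 1140.1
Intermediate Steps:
F(Q) = (109 + Q)/(2*Q) (F(Q) = (109 + Q)/((2*Q)) = (109 + Q)*(1/(2*Q)) = (109 + Q)/(2*Q))
(-8359 + F(-124)) + B = (-8359 + (½)*(109 - 124)/(-124)) + 9499 = (-8359 + (½)*(-1/124)*(-15)) + 9499 = (-8359 + 15/248) + 9499 = -2073017/248 + 9499 = 282735/248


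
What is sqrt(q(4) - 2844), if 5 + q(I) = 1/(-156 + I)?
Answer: I*sqrt(16455862)/76 ≈ 53.376*I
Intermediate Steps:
q(I) = -5 + 1/(-156 + I)
sqrt(q(4) - 2844) = sqrt((781 - 5*4)/(-156 + 4) - 2844) = sqrt((781 - 20)/(-152) - 2844) = sqrt(-1/152*761 - 2844) = sqrt(-761/152 - 2844) = sqrt(-433049/152) = I*sqrt(16455862)/76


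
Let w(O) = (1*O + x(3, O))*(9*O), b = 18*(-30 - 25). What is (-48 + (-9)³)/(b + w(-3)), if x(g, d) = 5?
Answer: 259/348 ≈ 0.74425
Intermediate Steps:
b = -990 (b = 18*(-55) = -990)
w(O) = 9*O*(5 + O) (w(O) = (1*O + 5)*(9*O) = (O + 5)*(9*O) = (5 + O)*(9*O) = 9*O*(5 + O))
(-48 + (-9)³)/(b + w(-3)) = (-48 + (-9)³)/(-990 + 9*(-3)*(5 - 3)) = (-48 - 729)/(-990 + 9*(-3)*2) = -777/(-990 - 54) = -777/(-1044) = -777*(-1/1044) = 259/348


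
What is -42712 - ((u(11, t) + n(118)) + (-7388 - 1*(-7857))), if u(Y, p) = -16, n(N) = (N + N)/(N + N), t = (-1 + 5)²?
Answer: -43166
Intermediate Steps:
t = 16 (t = 4² = 16)
n(N) = 1 (n(N) = (2*N)/((2*N)) = (2*N)*(1/(2*N)) = 1)
-42712 - ((u(11, t) + n(118)) + (-7388 - 1*(-7857))) = -42712 - ((-16 + 1) + (-7388 - 1*(-7857))) = -42712 - (-15 + (-7388 + 7857)) = -42712 - (-15 + 469) = -42712 - 1*454 = -42712 - 454 = -43166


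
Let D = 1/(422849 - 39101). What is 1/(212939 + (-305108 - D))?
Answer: -383748/35369669413 ≈ -1.0850e-5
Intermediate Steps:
D = 1/383748 ≈ 2.6059e-6
1/(212939 + (-305108 - D)) = 1/(212939 + (-305108 - 1*1/383748)) = 1/(212939 + (-305108 - 1/383748)) = 1/(212939 - 117084584785/383748) = 1/(-35369669413/383748) = -383748/35369669413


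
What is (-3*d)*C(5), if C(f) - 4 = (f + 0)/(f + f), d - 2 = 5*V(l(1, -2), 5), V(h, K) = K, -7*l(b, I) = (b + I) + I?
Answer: -729/2 ≈ -364.50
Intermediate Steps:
l(b, I) = -2*I/7 - b/7 (l(b, I) = -((b + I) + I)/7 = -((I + b) + I)/7 = -(b + 2*I)/7 = -2*I/7 - b/7)
d = 27 (d = 2 + 5*5 = 2 + 25 = 27)
C(f) = 9/2 (C(f) = 4 + (f + 0)/(f + f) = 4 + f/((2*f)) = 4 + f*(1/(2*f)) = 4 + 1/2 = 9/2)
(-3*d)*C(5) = -3*27*(9/2) = -81*9/2 = -729/2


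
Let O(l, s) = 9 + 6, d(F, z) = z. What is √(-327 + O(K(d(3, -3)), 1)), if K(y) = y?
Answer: 2*I*√78 ≈ 17.664*I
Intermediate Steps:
O(l, s) = 15
√(-327 + O(K(d(3, -3)), 1)) = √(-327 + 15) = √(-312) = 2*I*√78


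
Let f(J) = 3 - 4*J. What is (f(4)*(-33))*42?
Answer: 18018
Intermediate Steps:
(f(4)*(-33))*42 = ((3 - 4*4)*(-33))*42 = ((3 - 16)*(-33))*42 = -13*(-33)*42 = 429*42 = 18018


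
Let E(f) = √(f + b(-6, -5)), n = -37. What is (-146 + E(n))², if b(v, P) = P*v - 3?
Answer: (146 - I*√10)² ≈ 21306.0 - 923.38*I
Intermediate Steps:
b(v, P) = -3 + P*v
E(f) = √(27 + f) (E(f) = √(f + (-3 - 5*(-6))) = √(f + (-3 + 30)) = √(f + 27) = √(27 + f))
(-146 + E(n))² = (-146 + √(27 - 37))² = (-146 + √(-10))² = (-146 + I*√10)²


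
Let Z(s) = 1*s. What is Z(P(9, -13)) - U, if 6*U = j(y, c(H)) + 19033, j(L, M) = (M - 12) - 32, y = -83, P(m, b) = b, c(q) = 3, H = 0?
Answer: -9535/3 ≈ -3178.3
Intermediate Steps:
j(L, M) = -44 + M (j(L, M) = (-12 + M) - 32 = -44 + M)
Z(s) = s
U = 9496/3 (U = ((-44 + 3) + 19033)/6 = (-41 + 19033)/6 = (⅙)*18992 = 9496/3 ≈ 3165.3)
Z(P(9, -13)) - U = -13 - 1*9496/3 = -13 - 9496/3 = -9535/3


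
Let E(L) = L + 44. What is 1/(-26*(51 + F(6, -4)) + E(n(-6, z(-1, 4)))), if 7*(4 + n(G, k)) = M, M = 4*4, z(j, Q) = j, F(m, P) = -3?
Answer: -7/8440 ≈ -0.00082938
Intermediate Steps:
M = 16
n(G, k) = -12/7 (n(G, k) = -4 + (⅐)*16 = -4 + 16/7 = -12/7)
E(L) = 44 + L
1/(-26*(51 + F(6, -4)) + E(n(-6, z(-1, 4)))) = 1/(-26*(51 - 3) + (44 - 12/7)) = 1/(-26*48 + 296/7) = 1/(-1248 + 296/7) = 1/(-8440/7) = -7/8440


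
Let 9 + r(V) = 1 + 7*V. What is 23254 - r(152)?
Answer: 22198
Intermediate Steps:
r(V) = -8 + 7*V (r(V) = -9 + (1 + 7*V) = -8 + 7*V)
23254 - r(152) = 23254 - (-8 + 7*152) = 23254 - (-8 + 1064) = 23254 - 1*1056 = 23254 - 1056 = 22198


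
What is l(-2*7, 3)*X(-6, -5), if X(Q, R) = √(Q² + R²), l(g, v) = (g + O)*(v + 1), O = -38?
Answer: -208*√61 ≈ -1624.5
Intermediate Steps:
l(g, v) = (1 + v)*(-38 + g) (l(g, v) = (g - 38)*(v + 1) = (-38 + g)*(1 + v) = (1 + v)*(-38 + g))
l(-2*7, 3)*X(-6, -5) = (-38 - 2*7 - 38*3 - 2*7*3)*√((-6)² + (-5)²) = (-38 - 14 - 114 - 14*3)*√(36 + 25) = (-38 - 14 - 114 - 42)*√61 = -208*√61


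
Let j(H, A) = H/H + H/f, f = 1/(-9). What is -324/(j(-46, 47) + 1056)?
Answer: -324/1471 ≈ -0.22026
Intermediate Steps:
f = -⅑ ≈ -0.11111
j(H, A) = 1 - 9*H (j(H, A) = H/H + H/(-⅑) = 1 + H*(-9) = 1 - 9*H)
-324/(j(-46, 47) + 1056) = -324/((1 - 9*(-46)) + 1056) = -324/((1 + 414) + 1056) = -324/(415 + 1056) = -324/1471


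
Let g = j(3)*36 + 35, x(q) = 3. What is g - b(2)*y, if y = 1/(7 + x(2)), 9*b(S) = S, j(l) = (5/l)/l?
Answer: 2474/45 ≈ 54.978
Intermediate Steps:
j(l) = 5/l**2
b(S) = S/9
g = 55 (g = (5/3**2)*36 + 35 = (5*(1/9))*36 + 35 = (5/9)*36 + 35 = 20 + 35 = 55)
y = 1/10 (y = 1/(7 + 3) = 1/10 ≈ 0.10000)
g - b(2)*y = 55 - (1/9)*2/10 = 55 - 2/(9*10) = 55 - 1*1/45 = 55 - 1/45 = 2474/45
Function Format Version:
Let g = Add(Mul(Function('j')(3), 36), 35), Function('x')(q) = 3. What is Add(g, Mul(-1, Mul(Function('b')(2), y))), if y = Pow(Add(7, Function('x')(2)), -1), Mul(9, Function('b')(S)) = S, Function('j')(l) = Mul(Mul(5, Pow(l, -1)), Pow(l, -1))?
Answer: Rational(2474, 45) ≈ 54.978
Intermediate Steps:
Function('j')(l) = Mul(5, Pow(l, -2))
Function('b')(S) = Mul(Rational(1, 9), S)
g = 55 (g = Add(Mul(Mul(5, Pow(3, -2)), 36), 35) = Add(Mul(Mul(5, Rational(1, 9)), 36), 35) = Add(Mul(Rational(5, 9), 36), 35) = Add(20, 35) = 55)
y = Rational(1, 10) (y = Pow(Add(7, 3), -1) = Pow(10, -1) = Rational(1, 10) ≈ 0.10000)
Add(g, Mul(-1, Mul(Function('b')(2), y))) = Add(55, Mul(-1, Mul(Mul(Rational(1, 9), 2), Rational(1, 10)))) = Add(55, Mul(-1, Mul(Rational(2, 9), Rational(1, 10)))) = Add(55, Mul(-1, Rational(1, 45))) = Add(55, Rational(-1, 45)) = Rational(2474, 45)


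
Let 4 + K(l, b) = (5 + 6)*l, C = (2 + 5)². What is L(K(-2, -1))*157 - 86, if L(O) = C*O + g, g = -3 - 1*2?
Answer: -200889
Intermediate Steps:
C = 49 (C = 7² = 49)
g = -5 (g = -3 - 2 = -5)
K(l, b) = -4 + 11*l (K(l, b) = -4 + (5 + 6)*l = -4 + 11*l)
L(O) = -5 + 49*O (L(O) = 49*O - 5 = -5 + 49*O)
L(K(-2, -1))*157 - 86 = (-5 + 49*(-4 + 11*(-2)))*157 - 86 = (-5 + 49*(-4 - 22))*157 - 86 = (-5 + 49*(-26))*157 - 86 = (-5 - 1274)*157 - 86 = -1279*157 - 86 = -200803 - 86 = -200889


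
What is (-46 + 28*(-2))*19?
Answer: -1938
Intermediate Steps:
(-46 + 28*(-2))*19 = (-46 - 56)*19 = -102*19 = -1938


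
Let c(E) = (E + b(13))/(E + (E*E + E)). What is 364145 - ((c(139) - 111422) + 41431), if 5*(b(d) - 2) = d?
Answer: 42543156602/97995 ≈ 4.3414e+5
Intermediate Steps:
b(d) = 2 + d/5
c(E) = (23/5 + E)/(E**2 + 2*E) (c(E) = (E + (2 + (1/5)*13))/(E + (E*E + E)) = (E + (2 + 13/5))/(E + (E**2 + E)) = (E + 23/5)/(E + (E + E**2)) = (23/5 + E)/(E**2 + 2*E))
364145 - ((c(139) - 111422) + 41431) = 364145 - (((23/5 + 139)/(139*(2 + 139)) - 111422) + 41431) = 364145 - (((1/139)*(718/5)/141 - 111422) + 41431) = 364145 - (((1/139)*(1/141)*(718/5) - 111422) + 41431) = 364145 - ((718/97995 - 111422) + 41431) = 364145 - (-10918798172/97995 + 41431) = 364145 - 1*(-6858767327/97995) = 364145 + 6858767327/97995 = 42543156602/97995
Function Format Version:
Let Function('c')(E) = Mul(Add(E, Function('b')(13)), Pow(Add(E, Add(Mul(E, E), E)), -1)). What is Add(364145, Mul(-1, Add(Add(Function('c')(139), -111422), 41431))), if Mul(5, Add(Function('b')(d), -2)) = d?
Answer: Rational(42543156602, 97995) ≈ 4.3414e+5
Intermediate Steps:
Function('b')(d) = Add(2, Mul(Rational(1, 5), d))
Function('c')(E) = Mul(Pow(Add(Pow(E, 2), Mul(2, E)), -1), Add(Rational(23, 5), E)) (Function('c')(E) = Mul(Add(E, Add(2, Mul(Rational(1, 5), 13))), Pow(Add(E, Add(Mul(E, E), E)), -1)) = Mul(Add(E, Add(2, Rational(13, 5))), Pow(Add(E, Add(Pow(E, 2), E)), -1)) = Mul(Add(E, Rational(23, 5)), Pow(Add(E, Add(E, Pow(E, 2))), -1)) = Mul(Add(Rational(23, 5), E), Pow(Add(Pow(E, 2), Mul(2, E)), -1)) = Mul(Pow(Add(Pow(E, 2), Mul(2, E)), -1), Add(Rational(23, 5), E)))
Add(364145, Mul(-1, Add(Add(Function('c')(139), -111422), 41431))) = Add(364145, Mul(-1, Add(Add(Mul(Pow(139, -1), Pow(Add(2, 139), -1), Add(Rational(23, 5), 139)), -111422), 41431))) = Add(364145, Mul(-1, Add(Add(Mul(Rational(1, 139), Pow(141, -1), Rational(718, 5)), -111422), 41431))) = Add(364145, Mul(-1, Add(Add(Mul(Rational(1, 139), Rational(1, 141), Rational(718, 5)), -111422), 41431))) = Add(364145, Mul(-1, Add(Add(Rational(718, 97995), -111422), 41431))) = Add(364145, Mul(-1, Add(Rational(-10918798172, 97995), 41431))) = Add(364145, Mul(-1, Rational(-6858767327, 97995))) = Add(364145, Rational(6858767327, 97995)) = Rational(42543156602, 97995)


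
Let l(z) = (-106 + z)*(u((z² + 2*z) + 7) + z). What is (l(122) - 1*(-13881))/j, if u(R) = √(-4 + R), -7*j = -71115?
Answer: 110831/71115 + 112*√15131/71115 ≈ 1.7522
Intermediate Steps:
j = 71115/7 (j = -⅐*(-71115) = 71115/7 ≈ 10159.)
l(z) = (-106 + z)*(z + √(3 + z² + 2*z)) (l(z) = (-106 + z)*(√(-4 + ((z² + 2*z) + 7)) + z) = (-106 + z)*(√(-4 + (7 + z² + 2*z)) + z) = (-106 + z)*(√(3 + z² + 2*z) + z) = (-106 + z)*(z + √(3 + z² + 2*z)))
(l(122) - 1*(-13881))/j = ((122² - 106*122 - 106*√(3 + 122² + 2*122) + 122*√(3 + 122² + 2*122)) - 1*(-13881))/(71115/7) = ((14884 - 12932 - 106*√(3 + 14884 + 244) + 122*√(3 + 14884 + 244)) + 13881)*(7/71115) = ((14884 - 12932 - 106*√15131 + 122*√15131) + 13881)*(7/71115) = ((1952 + 16*√15131) + 13881)*(7/71115) = (15833 + 16*√15131)*(7/71115) = 110831/71115 + 112*√15131/71115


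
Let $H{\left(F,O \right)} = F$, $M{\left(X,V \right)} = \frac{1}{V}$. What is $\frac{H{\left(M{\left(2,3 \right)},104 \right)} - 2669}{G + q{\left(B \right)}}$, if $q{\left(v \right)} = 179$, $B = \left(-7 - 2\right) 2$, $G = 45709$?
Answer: $- \frac{4003}{68832} \approx -0.058156$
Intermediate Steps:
$B = -18$ ($B = \left(-9\right) 2 = -18$)
$\frac{H{\left(M{\left(2,3 \right)},104 \right)} - 2669}{G + q{\left(B \right)}} = \frac{\frac{1}{3} - 2669}{45709 + 179} = \frac{\frac{1}{3} - 2669}{45888} = \left(- \frac{8006}{3}\right) \frac{1}{45888} = - \frac{4003}{68832}$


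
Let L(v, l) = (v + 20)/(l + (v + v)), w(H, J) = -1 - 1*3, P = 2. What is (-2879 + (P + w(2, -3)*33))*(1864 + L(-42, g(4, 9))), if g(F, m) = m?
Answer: -140241466/25 ≈ -5.6097e+6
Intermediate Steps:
w(H, J) = -4 (w(H, J) = -1 - 3 = -4)
L(v, l) = (20 + v)/(l + 2*v)
(-2879 + (P + w(2, -3)*33))*(1864 + L(-42, g(4, 9))) = (-2879 + (2 - 4*33))*(1864 + (20 - 42)/(9 + 2*(-42))) = (-2879 + (2 - 132))*(1864 - 22/(9 - 84)) = (-2879 - 130)*(1864 - 22/(-75)) = -3009*(1864 - 1/75*(-22)) = -3009*(1864 + 22/75) = -3009*139822/75 = -140241466/25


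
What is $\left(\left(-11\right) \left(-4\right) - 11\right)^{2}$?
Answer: $1089$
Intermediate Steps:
$\left(\left(-11\right) \left(-4\right) - 11\right)^{2} = \left(44 - 11\right)^{2} = 33^{2} = 1089$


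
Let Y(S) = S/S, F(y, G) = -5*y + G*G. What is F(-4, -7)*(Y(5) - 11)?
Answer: -690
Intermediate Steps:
F(y, G) = G² - 5*y (F(y, G) = -5*y + G² = G² - 5*y)
Y(S) = 1
F(-4, -7)*(Y(5) - 11) = ((-7)² - 5*(-4))*(1 - 11) = (49 + 20)*(-10) = 69*(-10) = -690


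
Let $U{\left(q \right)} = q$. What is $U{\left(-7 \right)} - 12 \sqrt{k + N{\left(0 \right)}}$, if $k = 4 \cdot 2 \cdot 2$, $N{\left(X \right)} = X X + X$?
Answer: $-55$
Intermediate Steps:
$N{\left(X \right)} = X + X^{2}$ ($N{\left(X \right)} = X^{2} + X = X + X^{2}$)
$k = 16$ ($k = 8 \cdot 2 = 16$)
$U{\left(-7 \right)} - 12 \sqrt{k + N{\left(0 \right)}} = -7 - 12 \sqrt{16 + 0 \left(1 + 0\right)} = -7 - 12 \sqrt{16 + 0 \cdot 1} = -7 - 12 \sqrt{16 + 0} = -7 - 12 \sqrt{16} = -7 - 48 = -55$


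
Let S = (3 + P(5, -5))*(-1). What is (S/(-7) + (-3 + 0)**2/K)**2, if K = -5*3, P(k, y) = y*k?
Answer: 17161/1225 ≈ 14.009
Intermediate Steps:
P(k, y) = k*y
K = -15
S = 22 (S = (3 + 5*(-5))*(-1) = (3 - 25)*(-1) = -22*(-1) = 22)
(S/(-7) + (-3 + 0)**2/K)**2 = (22/(-7) + (-3 + 0)**2/(-15))**2 = (22*(-1/7) + (-3)**2*(-1/15))**2 = (-22/7 + 9*(-1/15))**2 = (-22/7 - 3/5)**2 = (-131/35)**2 = 17161/1225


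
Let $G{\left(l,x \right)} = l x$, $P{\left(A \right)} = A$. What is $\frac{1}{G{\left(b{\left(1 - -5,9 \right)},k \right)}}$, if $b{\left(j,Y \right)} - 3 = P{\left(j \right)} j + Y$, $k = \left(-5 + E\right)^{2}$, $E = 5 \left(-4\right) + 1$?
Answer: $\frac{1}{27648} \approx 3.6169 \cdot 10^{-5}$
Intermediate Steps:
$E = -19$ ($E = -20 + 1 = -19$)
$k = 576$ ($k = \left(-5 - 19\right)^{2} = \left(-24\right)^{2} = 576$)
$b{\left(j,Y \right)} = 3 + Y + j^{2}$ ($b{\left(j,Y \right)} = 3 + \left(j j + Y\right) = 3 + \left(j^{2} + Y\right) = 3 + \left(Y + j^{2}\right) = 3 + Y + j^{2}$)
$\frac{1}{G{\left(b{\left(1 - -5,9 \right)},k \right)}} = \frac{1}{\left(3 + 9 + \left(1 - -5\right)^{2}\right) 576} = \frac{1}{\left(3 + 9 + \left(1 + 5\right)^{2}\right) 576} = \frac{1}{\left(3 + 9 + 6^{2}\right) 576} = \frac{1}{\left(3 + 9 + 36\right) 576} = \frac{1}{48 \cdot 576} = \frac{1}{27648}$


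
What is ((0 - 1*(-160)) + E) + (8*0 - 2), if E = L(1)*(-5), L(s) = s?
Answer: 153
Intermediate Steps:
E = -5 (E = 1*(-5) = -5)
((0 - 1*(-160)) + E) + (8*0 - 2) = ((0 - 1*(-160)) - 5) + (8*0 - 2) = ((0 + 160) - 5) + (0 - 2) = (160 - 5) - 2 = 155 - 2 = 153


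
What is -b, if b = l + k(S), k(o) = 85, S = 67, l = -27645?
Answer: 27560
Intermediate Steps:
b = -27560 (b = -27645 + 85 = -27560)
-b = -1*(-27560) = 27560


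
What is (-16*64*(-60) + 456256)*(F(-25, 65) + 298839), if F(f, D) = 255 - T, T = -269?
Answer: 154979027648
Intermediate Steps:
F(f, D) = 524 (F(f, D) = 255 - 1*(-269) = 255 + 269 = 524)
(-16*64*(-60) + 456256)*(F(-25, 65) + 298839) = (-16*64*(-60) + 456256)*(524 + 298839) = (-1024*(-60) + 456256)*299363 = (61440 + 456256)*299363 = 517696*299363 = 154979027648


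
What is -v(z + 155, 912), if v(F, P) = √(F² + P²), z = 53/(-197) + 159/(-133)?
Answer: -√587168718642433/26201 ≈ -924.83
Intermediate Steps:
z = -38372/26201 (z = 53*(-1/197) + 159*(-1/133) = -53/197 - 159/133 = -38372/26201 ≈ -1.4645)
-v(z + 155, 912) = -√((-38372/26201 + 155)² + 912²) = -√((4022783/26201)² + 831744) = -√(16182783065089/686492401 + 831744) = -√(587168718642433/686492401) = -√587168718642433/26201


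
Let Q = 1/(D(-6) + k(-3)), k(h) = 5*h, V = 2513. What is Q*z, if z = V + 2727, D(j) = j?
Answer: -5240/21 ≈ -249.52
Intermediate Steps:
Q = -1/21 (Q = 1/(-6 + 5*(-3)) = 1/(-6 - 15) = 1/(-21) = -1/21 ≈ -0.047619)
z = 5240 (z = 2513 + 2727 = 5240)
Q*z = -1/21*5240 = -5240/21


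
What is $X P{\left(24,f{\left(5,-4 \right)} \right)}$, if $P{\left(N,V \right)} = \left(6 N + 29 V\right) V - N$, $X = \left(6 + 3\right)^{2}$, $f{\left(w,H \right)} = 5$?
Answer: $115101$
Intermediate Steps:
$X = 81$ ($X = 9^{2} = 81$)
$P{\left(N,V \right)} = - N + V \left(6 N + 29 V\right)$ ($P{\left(N,V \right)} = V \left(6 N + 29 V\right) - N = - N + V \left(6 N + 29 V\right)$)
$X P{\left(24,f{\left(5,-4 \right)} \right)} = 81 \left(\left(-1\right) 24 + 29 \cdot 5^{2} + 6 \cdot 24 \cdot 5\right) = 81 \left(-24 + 29 \cdot 25 + 720\right) = 81 \left(-24 + 725 + 720\right) = 81 \cdot 1421 = 115101$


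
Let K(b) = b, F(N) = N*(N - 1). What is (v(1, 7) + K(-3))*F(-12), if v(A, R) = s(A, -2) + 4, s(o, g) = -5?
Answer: -624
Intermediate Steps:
F(N) = N*(-1 + N)
v(A, R) = -1 (v(A, R) = -5 + 4 = -1)
(v(1, 7) + K(-3))*F(-12) = (-1 - 3)*(-12*(-1 - 12)) = -(-48)*(-13) = -4*156 = -624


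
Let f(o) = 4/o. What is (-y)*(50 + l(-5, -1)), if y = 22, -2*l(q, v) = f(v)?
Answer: -1144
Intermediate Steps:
l(q, v) = -2/v
(-y)*(50 + l(-5, -1)) = (-1*22)*(50 - 2/(-1)) = -22*(50 - 2*(-1)) = -22*(50 + 2) = -22*52 = -1144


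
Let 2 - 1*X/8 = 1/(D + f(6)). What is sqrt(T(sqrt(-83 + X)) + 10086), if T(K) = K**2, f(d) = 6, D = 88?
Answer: 3*sqrt(2459087)/47 ≈ 100.09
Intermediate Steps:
X = 748/47 (X = 16 - 8/(88 + 6) = 16 - 8/94 = 16 - 8*1/94 = 16 - 4/47 = 748/47 ≈ 15.915)
sqrt(T(sqrt(-83 + X)) + 10086) = sqrt((sqrt(-83 + 748/47))**2 + 10086) = sqrt((sqrt(-3153/47))**2 + 10086) = sqrt((I*sqrt(148191)/47)**2 + 10086) = sqrt(-3153/47 + 10086) = sqrt(470889/47) = 3*sqrt(2459087)/47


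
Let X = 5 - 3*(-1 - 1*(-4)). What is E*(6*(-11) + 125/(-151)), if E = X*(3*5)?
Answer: 605460/151 ≈ 4009.7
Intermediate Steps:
X = -4 (X = 5 - 3*(-1 + 4) = 5 - 3*3 = 5 - 9 = -4)
E = -60 (E = -12*5 = -4*15 = -60)
E*(6*(-11) + 125/(-151)) = -60*(6*(-11) + 125/(-151)) = -60*(-66 + 125*(-1/151)) = -60*(-66 - 125/151) = -60*(-10091/151) = 605460/151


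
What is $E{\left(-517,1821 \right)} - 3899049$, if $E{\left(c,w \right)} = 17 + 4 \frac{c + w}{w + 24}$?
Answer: $- \frac{7193708824}{1845} \approx -3.899 \cdot 10^{6}$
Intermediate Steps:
$E{\left(c,w \right)} = 17 + \frac{4 \left(c + w\right)}{24 + w}$ ($E{\left(c,w \right)} = 17 + 4 \frac{c + w}{24 + w} = 17 + \frac{4 \left(c + w\right)}{24 + w}$)
$E{\left(-517,1821 \right)} - 3899049 = \frac{408 + 4 \left(-517\right) + 21 \cdot 1821}{24 + 1821} - 3899049 = \frac{408 - 2068 + 38241}{1845} - 3899049 = \frac{1}{1845} \cdot 36581 - 3899049 = \frac{36581}{1845} - 3899049 = - \frac{7193708824}{1845}$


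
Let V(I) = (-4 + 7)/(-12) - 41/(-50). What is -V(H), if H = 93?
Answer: -57/100 ≈ -0.57000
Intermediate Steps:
V(I) = 57/100 (V(I) = 3*(-1/12) - 41*(-1/50) = -1/4 + 41/50 = 57/100)
-V(H) = -1*57/100 = -57/100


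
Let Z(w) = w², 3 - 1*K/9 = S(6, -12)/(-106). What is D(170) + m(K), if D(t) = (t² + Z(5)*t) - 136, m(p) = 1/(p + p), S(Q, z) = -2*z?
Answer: 101617145/3078 ≈ 33014.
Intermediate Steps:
K = 1539/53 (K = 27 - 9*(-2*(-12))/(-106) = 27 - 216*(-1)/106 = 27 - 9*(-12/53) = 27 + 108/53 = 1539/53 ≈ 29.038)
m(p) = 1/(2*p)
D(t) = -136 + t² + 25*t (D(t) = (t² + 5²*t) - 136 = (t² + 25*t) - 136 = -136 + t² + 25*t)
D(170) + m(K) = (-136 + 170² + 25*170) + 1/(2*(1539/53)) = (-136 + 28900 + 4250) + (½)*(53/1539) = 33014 + 53/3078 = 101617145/3078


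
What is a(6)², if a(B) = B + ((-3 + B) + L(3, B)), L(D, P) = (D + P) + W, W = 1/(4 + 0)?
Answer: 5329/16 ≈ 333.06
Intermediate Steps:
W = ¼ (W = 1/4 = ¼ ≈ 0.25000)
L(D, P) = ¼ + D + P (L(D, P) = (D + P) + ¼ = ¼ + D + P)
a(B) = ¼ + 3*B (a(B) = B + ((-3 + B) + (¼ + 3 + B)) = B + ((-3 + B) + (13/4 + B)) = B + (¼ + 2*B) = ¼ + 3*B)
a(6)² = (¼ + 3*6)² = (¼ + 18)² = (73/4)² = 5329/16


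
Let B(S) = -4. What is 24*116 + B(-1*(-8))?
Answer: 2780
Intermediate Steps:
24*116 + B(-1*(-8)) = 24*116 - 4 = 2784 - 4 = 2780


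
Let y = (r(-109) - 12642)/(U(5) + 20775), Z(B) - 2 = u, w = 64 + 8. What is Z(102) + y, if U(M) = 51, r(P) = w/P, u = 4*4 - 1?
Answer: 6202088/378339 ≈ 16.393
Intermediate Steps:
u = 15 (u = 16 - 1 = 15)
w = 72
Z(B) = 17 (Z(B) = 2 + 15 = 17)
r(P) = 72/P
y = -229675/378339 (y = (72/(-109) - 12642)/(51 + 20775) = (72*(-1/109) - 12642)/20826 = (-72/109 - 12642)*(1/20826) = -1378050/109*1/20826 = -229675/378339 ≈ -0.60706)
Z(102) + y = 17 - 229675/378339 = 6202088/378339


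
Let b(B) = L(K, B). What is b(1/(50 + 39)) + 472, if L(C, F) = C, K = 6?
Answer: 478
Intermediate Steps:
b(B) = 6
b(1/(50 + 39)) + 472 = 6 + 472 = 478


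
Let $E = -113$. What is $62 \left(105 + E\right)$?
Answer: $-496$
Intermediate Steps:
$62 \left(105 + E\right) = 62 \left(105 - 113\right) = 62 \left(-8\right) = -496$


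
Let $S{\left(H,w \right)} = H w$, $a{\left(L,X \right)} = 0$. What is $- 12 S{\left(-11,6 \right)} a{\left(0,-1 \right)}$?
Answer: $0$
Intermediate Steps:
$- 12 S{\left(-11,6 \right)} a{\left(0,-1 \right)} = - 12 \left(\left(-11\right) 6\right) 0 = \left(-12\right) \left(-66\right) 0 = 792 \cdot 0 = 0$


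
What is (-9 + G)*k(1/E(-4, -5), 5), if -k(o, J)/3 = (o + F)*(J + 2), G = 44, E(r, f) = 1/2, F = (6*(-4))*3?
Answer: 51450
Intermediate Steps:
F = -72 (F = -24*3 = -72)
E(r, f) = ½
k(o, J) = -3*(-72 + o)*(2 + J) (k(o, J) = -3*(o - 72)*(J + 2) = -3*(-72 + o)*(2 + J))
(-9 + G)*k(1/E(-4, -5), 5) = (-9 + 44)*(432 - 6/½ + 216*5 - 3*5/½) = 35*(432 - 6*2 + 1080 - 3*5*2) = 35*(432 - 12 + 1080 - 30) = 35*1470 = 51450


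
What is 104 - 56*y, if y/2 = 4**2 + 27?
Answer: -4712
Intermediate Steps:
y = 86 (y = 2*(4**2 + 27) = 2*(16 + 27) = 2*43 = 86)
104 - 56*y = 104 - 56*86 = 104 - 4816 = -4712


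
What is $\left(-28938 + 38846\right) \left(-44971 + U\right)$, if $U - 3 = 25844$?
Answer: $-189480592$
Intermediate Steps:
$U = 25847$ ($U = 3 + 25844 = 25847$)
$\left(-28938 + 38846\right) \left(-44971 + U\right) = \left(-28938 + 38846\right) \left(-44971 + 25847\right) = 9908 \left(-19124\right) = -189480592$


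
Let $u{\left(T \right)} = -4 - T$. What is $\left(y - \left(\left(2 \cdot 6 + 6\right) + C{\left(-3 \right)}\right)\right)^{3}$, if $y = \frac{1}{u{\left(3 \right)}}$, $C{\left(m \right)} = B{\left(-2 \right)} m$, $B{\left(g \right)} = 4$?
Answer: $- \frac{79507}{343} \approx -231.8$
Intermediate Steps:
$C{\left(m \right)} = 4 m$
$y = - \frac{1}{7}$ ($y = \frac{1}{-4 - 3} = \frac{1}{-7} = - \frac{1}{7} \approx -0.14286$)
$\left(y - \left(\left(2 \cdot 6 + 6\right) + C{\left(-3 \right)}\right)\right)^{3} = \left(- \frac{1}{7} - \left(\left(2 \cdot 6 + 6\right) + 4 \left(-3\right)\right)\right)^{3} = \left(- \frac{1}{7} - \left(\left(12 + 6\right) - 12\right)\right)^{3} = \left(- \frac{1}{7} - \left(18 - 12\right)\right)^{3} = \left(- \frac{1}{7} - 6\right)^{3} = \left(- \frac{43}{7}\right)^{3} = - \frac{79507}{343}$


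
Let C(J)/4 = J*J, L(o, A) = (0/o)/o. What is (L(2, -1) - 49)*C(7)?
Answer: -9604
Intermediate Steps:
L(o, A) = 0 (L(o, A) = 0/o = 0)
C(J) = 4*J**2 (C(J) = 4*(J*J) = 4*J**2)
(L(2, -1) - 49)*C(7) = (0 - 49)*(4*7**2) = -196*49 = -49*196 = -9604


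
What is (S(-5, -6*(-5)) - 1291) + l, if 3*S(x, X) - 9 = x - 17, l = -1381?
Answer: -8029/3 ≈ -2676.3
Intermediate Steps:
S(x, X) = -8/3 + x/3 (S(x, X) = 3 + (x - 17)/3 = 3 + (-17 + x)/3 = 3 + (-17/3 + x/3) = -8/3 + x/3)
(S(-5, -6*(-5)) - 1291) + l = ((-8/3 + (⅓)*(-5)) - 1291) - 1381 = ((-8/3 - 5/3) - 1291) - 1381 = (-13/3 - 1291) - 1381 = -3886/3 - 1381 = -8029/3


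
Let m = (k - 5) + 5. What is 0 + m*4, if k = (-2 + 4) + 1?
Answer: 12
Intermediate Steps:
k = 3 (k = 2 + 1 = 3)
m = 3 (m = (3 - 5) + 5 = -2 + 5 = 3)
0 + m*4 = 0 + 3*4 = 0 + 12 = 12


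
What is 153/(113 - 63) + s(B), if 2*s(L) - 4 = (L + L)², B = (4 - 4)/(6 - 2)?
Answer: 253/50 ≈ 5.0600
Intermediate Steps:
B = 0 (B = 0/4 = 0*(¼) = 0)
s(L) = 2 + 2*L² (s(L) = 2 + (L + L)²/2 = 2 + (2*L)²/2 = 2 + (4*L²)/2 = 2 + 2*L²)
153/(113 - 63) + s(B) = 153/(113 - 63) + (2 + 2*0²) = 153/50 + (2 + 2*0) = (1/50)*153 + (2 + 0) = 153/50 + 2 = 253/50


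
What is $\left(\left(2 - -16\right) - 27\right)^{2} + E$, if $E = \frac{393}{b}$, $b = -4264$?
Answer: $\frac{344991}{4264} \approx 80.908$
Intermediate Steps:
$E = - \frac{393}{4264}$ ($E = \frac{393}{-4264} = 393 \left(- \frac{1}{4264}\right) = - \frac{393}{4264} \approx -0.092167$)
$\left(\left(2 - -16\right) - 27\right)^{2} + E = \left(\left(2 - -16\right) - 27\right)^{2} - \frac{393}{4264} = \left(\left(2 + 16\right) - 27\right)^{2} - \frac{393}{4264} = \left(18 - 27\right)^{2} - \frac{393}{4264} = \left(-9\right)^{2} - \frac{393}{4264} = 81 - \frac{393}{4264} = \frac{344991}{4264}$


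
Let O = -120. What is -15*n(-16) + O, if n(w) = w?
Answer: 120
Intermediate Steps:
-15*n(-16) + O = -15*(-16) - 120 = 240 - 120 = 120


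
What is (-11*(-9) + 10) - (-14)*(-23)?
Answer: -213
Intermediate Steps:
(-11*(-9) + 10) - (-14)*(-23) = (99 + 10) - 1*322 = 109 - 322 = -213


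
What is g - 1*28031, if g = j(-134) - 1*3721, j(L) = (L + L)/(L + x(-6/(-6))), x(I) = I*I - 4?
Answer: -4349756/137 ≈ -31750.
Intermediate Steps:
x(I) = -4 + I² (x(I) = I² - 4 = -4 + I²)
j(L) = 2*L/(-3 + L) (j(L) = (L + L)/(L + (-4 + (-6/(-6))²)) = (2*L)/(L + (-4 + (-6*(-⅙))²)) = (2*L)/(L + (-4 + 1²)) = (2*L)/(L + (-4 + 1)) = (2*L)/(L - 3) = (2*L)/(-3 + L) = 2*L/(-3 + L))
g = -509509/137 (g = 2*(-134)/(-3 - 134) - 1*3721 = 2*(-134)/(-137) - 3721 = 2*(-134)*(-1/137) - 3721 = 268/137 - 3721 = -509509/137 ≈ -3719.0)
g - 1*28031 = -509509/137 - 1*28031 = -509509/137 - 28031 = -4349756/137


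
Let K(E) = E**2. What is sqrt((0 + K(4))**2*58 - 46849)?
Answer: I*sqrt(32001) ≈ 178.89*I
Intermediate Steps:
sqrt((0 + K(4))**2*58 - 46849) = sqrt((0 + 4**2)**2*58 - 46849) = sqrt((0 + 16)**2*58 - 46849) = sqrt(16**2*58 - 46849) = sqrt(256*58 - 46849) = sqrt(14848 - 46849) = sqrt(-32001) = I*sqrt(32001)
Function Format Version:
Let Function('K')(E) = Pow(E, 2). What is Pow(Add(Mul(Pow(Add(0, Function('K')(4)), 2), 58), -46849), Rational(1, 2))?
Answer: Mul(I, Pow(32001, Rational(1, 2))) ≈ Mul(178.89, I)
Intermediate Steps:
Pow(Add(Mul(Pow(Add(0, Function('K')(4)), 2), 58), -46849), Rational(1, 2)) = Pow(Add(Mul(Pow(Add(0, Pow(4, 2)), 2), 58), -46849), Rational(1, 2)) = Pow(Add(Mul(Pow(Add(0, 16), 2), 58), -46849), Rational(1, 2)) = Pow(Add(Mul(Pow(16, 2), 58), -46849), Rational(1, 2)) = Pow(Add(Mul(256, 58), -46849), Rational(1, 2)) = Pow(Add(14848, -46849), Rational(1, 2)) = Pow(-32001, Rational(1, 2)) = Mul(I, Pow(32001, Rational(1, 2)))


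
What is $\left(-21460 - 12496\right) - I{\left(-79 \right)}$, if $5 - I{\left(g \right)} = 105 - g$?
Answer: $-33777$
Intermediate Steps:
$I{\left(g \right)} = -100 + g$ ($I{\left(g \right)} = 5 - \left(105 - g\right) = 5 + \left(-105 + g\right) = -100 + g$)
$\left(-21460 - 12496\right) - I{\left(-79 \right)} = \left(-21460 - 12496\right) - \left(-100 - 79\right) = \left(-21460 - 12496\right) - -179 = -33956 + 179 = -33777$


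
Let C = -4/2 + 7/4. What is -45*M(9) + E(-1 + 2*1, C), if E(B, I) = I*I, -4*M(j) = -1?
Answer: -179/16 ≈ -11.188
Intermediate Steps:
C = -¼ (C = -4*½ + 7*(¼) = -2 + 7/4 = -¼ ≈ -0.25000)
M(j) = ¼ (M(j) = -¼*(-1) = ¼)
E(B, I) = I²
-45*M(9) + E(-1 + 2*1, C) = -45*¼ + (-¼)² = -45/4 + 1/16 = -179/16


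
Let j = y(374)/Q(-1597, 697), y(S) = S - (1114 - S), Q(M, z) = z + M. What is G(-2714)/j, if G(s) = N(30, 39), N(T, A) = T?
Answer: 4500/61 ≈ 73.771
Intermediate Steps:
Q(M, z) = M + z
y(S) = -1114 + 2*S (y(S) = S + (-1114 + S) = -1114 + 2*S)
G(s) = 30
j = 61/150 (j = (-1114 + 2*374)/(-1597 + 697) = (-1114 + 748)/(-900) = -366*(-1/900) = 61/150 ≈ 0.40667)
G(-2714)/j = 30/(61/150) = 30*(150/61) = 4500/61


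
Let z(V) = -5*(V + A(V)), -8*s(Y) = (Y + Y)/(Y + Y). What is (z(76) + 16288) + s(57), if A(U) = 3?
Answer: 127143/8 ≈ 15893.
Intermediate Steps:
s(Y) = -⅛ (s(Y) = -(Y + Y)/(8*(Y + Y)) = -2*Y/(8*(2*Y)) = -2*Y*1/(2*Y)/8 = -⅛*1 = -⅛)
z(V) = -15 - 5*V (z(V) = -5*(V + 3) = -5*(3 + V) = -15 - 5*V)
(z(76) + 16288) + s(57) = ((-15 - 5*76) + 16288) - ⅛ = ((-15 - 380) + 16288) - ⅛ = (-395 + 16288) - ⅛ = 15893 - ⅛ = 127143/8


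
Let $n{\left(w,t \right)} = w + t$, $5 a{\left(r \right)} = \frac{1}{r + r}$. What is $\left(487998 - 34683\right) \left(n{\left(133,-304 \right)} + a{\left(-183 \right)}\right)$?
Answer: $- \frac{9457087751}{122} \approx -7.7517 \cdot 10^{7}$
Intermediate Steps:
$a{\left(r \right)} = \frac{1}{10 r}$ ($a{\left(r \right)} = \frac{1}{5 \left(r + r\right)} = \frac{1}{5 \cdot 2 r} = \frac{\frac{1}{2} \frac{1}{r}}{5} = \frac{1}{10 r}$)
$n{\left(w,t \right)} = t + w$
$\left(487998 - 34683\right) \left(n{\left(133,-304 \right)} + a{\left(-183 \right)}\right) = \left(487998 - 34683\right) \left(\left(-304 + 133\right) + \frac{1}{10 \left(-183\right)}\right) = 453315 \left(-171 + \frac{1}{10} \left(- \frac{1}{183}\right)\right) = 453315 \left(-171 - \frac{1}{1830}\right) = 453315 \left(- \frac{312931}{1830}\right) = - \frac{9457087751}{122}$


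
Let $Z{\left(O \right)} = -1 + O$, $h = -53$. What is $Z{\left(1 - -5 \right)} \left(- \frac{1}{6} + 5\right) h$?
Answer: $- \frac{7685}{6} \approx -1280.8$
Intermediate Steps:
$Z{\left(1 - -5 \right)} \left(- \frac{1}{6} + 5\right) h = \left(-1 + \left(1 - -5\right)\right) \left(- \frac{1}{6} + 5\right) \left(-53\right) = \left(-1 + \left(1 + 5\right)\right) \left(\left(-1\right) \frac{1}{6} + 5\right) \left(-53\right) = \left(-1 + 6\right) \left(- \frac{1}{6} + 5\right) \left(-53\right) = 5 \cdot \frac{29}{6} \left(-53\right) = \frac{145}{6} \left(-53\right) = - \frac{7685}{6}$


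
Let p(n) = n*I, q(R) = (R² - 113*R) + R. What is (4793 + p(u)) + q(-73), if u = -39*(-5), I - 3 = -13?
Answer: 16348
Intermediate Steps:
I = -10 (I = 3 - 13 = -10)
u = 195
q(R) = R² - 112*R
p(n) = -10*n (p(n) = n*(-10) = -10*n)
(4793 + p(u)) + q(-73) = (4793 - 10*195) - 73*(-112 - 73) = (4793 - 1950) - 73*(-185) = 2843 + 13505 = 16348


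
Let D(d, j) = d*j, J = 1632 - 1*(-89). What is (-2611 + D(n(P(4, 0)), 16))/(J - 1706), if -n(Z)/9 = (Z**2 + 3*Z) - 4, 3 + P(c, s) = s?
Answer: -407/3 ≈ -135.67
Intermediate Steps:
J = 1721 (J = 1632 + 89 = 1721)
P(c, s) = -3 + s
n(Z) = 36 - 27*Z - 9*Z**2 (n(Z) = -9*((Z**2 + 3*Z) - 4) = -9*(-4 + Z**2 + 3*Z) = 36 - 27*Z - 9*Z**2)
(-2611 + D(n(P(4, 0)), 16))/(J - 1706) = (-2611 + (36 - 27*(-3 + 0) - 9*(-3 + 0)**2)*16)/(1721 - 1706) = (-2611 + (36 - 27*(-3) - 9*(-3)**2)*16)/15 = (-2611 + (36 + 81 - 9*9)*16)*(1/15) = (-2611 + (36 + 81 - 81)*16)*(1/15) = (-2611 + 36*16)*(1/15) = (-2611 + 576)*(1/15) = -2035*1/15 = -407/3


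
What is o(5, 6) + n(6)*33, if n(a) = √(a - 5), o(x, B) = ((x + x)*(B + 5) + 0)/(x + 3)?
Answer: 187/4 ≈ 46.750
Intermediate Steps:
o(x, B) = 2*x*(5 + B)/(3 + x) (o(x, B) = ((2*x)*(5 + B) + 0)/(3 + x) = (2*x*(5 + B) + 0)/(3 + x) = (2*x*(5 + B))/(3 + x) = 2*x*(5 + B)/(3 + x))
n(a) = √(-5 + a)
o(5, 6) + n(6)*33 = 2*5*(5 + 6)/(3 + 5) + √(-5 + 6)*33 = 2*5*11/8 + √1*33 = 2*5*(⅛)*11 + 1*33 = 55/4 + 33 = 187/4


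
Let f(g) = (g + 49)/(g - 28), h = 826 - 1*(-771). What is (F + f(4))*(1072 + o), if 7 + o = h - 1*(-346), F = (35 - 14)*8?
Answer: 1496104/3 ≈ 4.9870e+5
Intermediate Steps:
h = 1597 (h = 826 + 771 = 1597)
F = 168 (F = 21*8 = 168)
f(g) = (49 + g)/(-28 + g)
o = 1936 (o = -7 + (1597 - 1*(-346)) = -7 + (1597 + 346) = -7 + 1943 = 1936)
(F + f(4))*(1072 + o) = (168 + (49 + 4)/(-28 + 4))*(1072 + 1936) = (168 + 53/(-24))*3008 = (168 - 1/24*53)*3008 = (168 - 53/24)*3008 = (3979/24)*3008 = 1496104/3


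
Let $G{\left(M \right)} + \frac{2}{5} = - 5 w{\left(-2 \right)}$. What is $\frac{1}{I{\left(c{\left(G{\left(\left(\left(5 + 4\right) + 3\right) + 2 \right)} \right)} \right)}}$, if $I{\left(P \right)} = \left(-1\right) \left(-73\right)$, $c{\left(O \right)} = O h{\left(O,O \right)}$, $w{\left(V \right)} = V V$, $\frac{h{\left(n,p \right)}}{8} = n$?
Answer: $\frac{1}{73} \approx 0.013699$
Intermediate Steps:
$h{\left(n,p \right)} = 8 n$
$w{\left(V \right)} = V^{2}$
$G{\left(M \right)} = - \frac{102}{5}$ ($G{\left(M \right)} = - \frac{2}{5} - 5 \left(-2\right)^{2} = - \frac{2}{5} - 20 = - \frac{102}{5}$)
$c{\left(O \right)} = 8 O^{2}$ ($c{\left(O \right)} = O 8 O = 8 O^{2}$)
$I{\left(P \right)} = 73$
$\frac{1}{I{\left(c{\left(G{\left(\left(\left(5 + 4\right) + 3\right) + 2 \right)} \right)} \right)}} = \frac{1}{73}$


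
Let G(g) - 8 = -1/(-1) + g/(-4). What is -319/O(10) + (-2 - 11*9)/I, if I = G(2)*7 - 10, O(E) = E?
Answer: -33601/990 ≈ -33.940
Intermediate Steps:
G(g) = 9 - g/4 (G(g) = 8 + (-1/(-1) + g/(-4)) = 8 + (-1*(-1) + g*(-¼)) = 8 + (1 - g/4) = 9 - g/4)
I = 99/2 (I = (9 - ¼*2)*7 - 10 = (9 - ½)*7 - 10 = (17/2)*7 - 10 = 119/2 - 10 = 99/2 ≈ 49.500)
-319/O(10) + (-2 - 11*9)/I = -319/10 + (-2 - 11*9)/(99/2) = -319*⅒ + (-2 - 99)*(2/99) = -319/10 - 101*2/99 = -319/10 - 202/99 = -33601/990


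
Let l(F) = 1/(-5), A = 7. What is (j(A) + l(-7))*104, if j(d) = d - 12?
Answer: -2704/5 ≈ -540.80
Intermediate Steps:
j(d) = -12 + d
l(F) = -⅕
(j(A) + l(-7))*104 = ((-12 + 7) - ⅕)*104 = (-5 - ⅕)*104 = -26/5*104 = -2704/5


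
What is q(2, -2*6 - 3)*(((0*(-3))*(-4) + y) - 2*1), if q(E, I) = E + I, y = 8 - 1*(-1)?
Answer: -91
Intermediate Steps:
y = 9 (y = 8 + 1 = 9)
q(2, -2*6 - 3)*(((0*(-3))*(-4) + y) - 2*1) = (2 + (-2*6 - 3))*(((0*(-3))*(-4) + 9) - 2*1) = (2 + (-12 - 3))*((0*(-4) + 9) - 2) = (2 - 15)*((0 + 9) - 2) = -13*(9 - 2) = -13*7 = -91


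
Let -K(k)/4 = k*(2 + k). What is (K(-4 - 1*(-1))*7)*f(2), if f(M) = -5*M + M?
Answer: 672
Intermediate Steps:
f(M) = -4*M
K(k) = -4*k*(2 + k)
(K(-4 - 1*(-1))*7)*f(2) = (-4*(-4 - 1*(-1))*(2 + (-4 - 1*(-1)))*7)*(-4*2) = (-4*(-4 + 1)*(2 + (-4 + 1))*7)*(-8) = (-4*(-3)*(2 - 3)*7)*(-8) = (-4*(-3)*(-1)*7)*(-8) = -12*7*(-8) = -84*(-8) = 672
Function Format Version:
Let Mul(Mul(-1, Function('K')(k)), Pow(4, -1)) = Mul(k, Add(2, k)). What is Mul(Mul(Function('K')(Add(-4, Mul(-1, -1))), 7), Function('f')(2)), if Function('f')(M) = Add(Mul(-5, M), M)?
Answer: 672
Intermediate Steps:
Function('f')(M) = Mul(-4, M)
Function('K')(k) = Mul(-4, k, Add(2, k)) (Function('K')(k) = Mul(-4, Mul(k, Add(2, k))) = Mul(-4, k, Add(2, k)))
Mul(Mul(Function('K')(Add(-4, Mul(-1, -1))), 7), Function('f')(2)) = Mul(Mul(Mul(-4, Add(-4, Mul(-1, -1)), Add(2, Add(-4, Mul(-1, -1)))), 7), Mul(-4, 2)) = Mul(Mul(Mul(-4, Add(-4, 1), Add(2, Add(-4, 1))), 7), -8) = Mul(Mul(Mul(-4, -3, Add(2, -3)), 7), -8) = Mul(Mul(Mul(-4, -3, -1), 7), -8) = Mul(Mul(-12, 7), -8) = Mul(-84, -8) = 672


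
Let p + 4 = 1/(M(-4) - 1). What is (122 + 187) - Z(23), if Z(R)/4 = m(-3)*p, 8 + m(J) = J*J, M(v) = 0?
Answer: 329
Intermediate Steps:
m(J) = -8 + J**2 (m(J) = -8 + J*J = -8 + J**2)
p = -5 (p = -4 + 1/(0 - 1) = -4 + 1/(-1) = -4 - 1 = -5)
Z(R) = -20 (Z(R) = 4*((-8 + (-3)**2)*(-5)) = 4*((-8 + 9)*(-5)) = 4*(1*(-5)) = 4*(-5) = -20)
(122 + 187) - Z(23) = (122 + 187) - 1*(-20) = 309 + 20 = 329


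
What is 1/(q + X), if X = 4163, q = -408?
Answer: 1/3755 ≈ 0.00026631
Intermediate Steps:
1/(q + X) = 1/(-408 + 4163) = 1/3755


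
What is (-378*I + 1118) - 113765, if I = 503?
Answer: -302781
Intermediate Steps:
(-378*I + 1118) - 113765 = (-378*503 + 1118) - 113765 = (-190134 + 1118) - 113765 = -189016 - 113765 = -302781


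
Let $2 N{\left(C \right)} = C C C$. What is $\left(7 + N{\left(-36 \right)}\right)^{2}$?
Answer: $543869041$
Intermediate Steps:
$N{\left(C \right)} = \frac{C^{3}}{2}$ ($N{\left(C \right)} = \frac{C C C}{2} = \frac{C^{2} C}{2} = \frac{C^{3}}{2}$)
$\left(7 + N{\left(-36 \right)}\right)^{2} = \left(7 + \frac{\left(-36\right)^{3}}{2}\right)^{2} = \left(7 + \frac{1}{2} \left(-46656\right)\right)^{2} = \left(7 - 23328\right)^{2} = \left(-23321\right)^{2} = 543869041$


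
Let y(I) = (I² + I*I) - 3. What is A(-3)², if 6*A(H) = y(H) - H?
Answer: 9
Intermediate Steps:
y(I) = -3 + 2*I² (y(I) = (I² + I²) - 3 = 2*I² - 3 = -3 + 2*I²)
A(H) = -½ - H/6 + H²/3 (A(H) = ((-3 + 2*H²) - H)/6 = (-3 - H + 2*H²)/6 = -½ - H/6 + H²/3)
A(-3)² = (-½ - ⅙*(-3) + (⅓)*(-3)²)² = (-½ + ½ + (⅓)*9)² = (-½ + ½ + 3)² = 3² = 9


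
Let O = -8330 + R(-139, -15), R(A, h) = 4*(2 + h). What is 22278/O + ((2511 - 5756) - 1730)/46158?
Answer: -178334729/64482726 ≈ -2.7656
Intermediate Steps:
R(A, h) = 8 + 4*h
O = -8382 (O = -8330 + (8 + 4*(-15)) = -8330 + (8 - 60) = -8330 - 52 = -8382)
22278/O + ((2511 - 5756) - 1730)/46158 = 22278/(-8382) + ((2511 - 5756) - 1730)/46158 = 22278*(-1/8382) + (-3245 - 1730)*(1/46158) = -3713/1397 - 4975*1/46158 = -3713/1397 - 4975/46158 = -178334729/64482726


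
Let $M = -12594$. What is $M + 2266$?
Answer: $-10328$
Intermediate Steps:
$M + 2266 = -12594 + 2266 = -10328$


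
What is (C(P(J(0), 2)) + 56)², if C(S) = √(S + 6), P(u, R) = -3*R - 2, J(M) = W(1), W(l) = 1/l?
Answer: (56 + I*√2)² ≈ 3134.0 + 158.39*I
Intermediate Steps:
J(M) = 1 (J(M) = 1/1 = 1)
P(u, R) = -2 - 3*R
C(S) = √(6 + S)
(C(P(J(0), 2)) + 56)² = (√(6 + (-2 - 3*2)) + 56)² = (√(6 + (-2 - 6)) + 56)² = (√(6 - 8) + 56)² = (√(-2) + 56)² = (I*√2 + 56)² = (56 + I*√2)²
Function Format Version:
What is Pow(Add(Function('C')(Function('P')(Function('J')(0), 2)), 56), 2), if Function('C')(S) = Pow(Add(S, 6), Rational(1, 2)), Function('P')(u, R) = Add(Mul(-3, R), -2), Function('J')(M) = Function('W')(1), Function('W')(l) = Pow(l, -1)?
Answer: Pow(Add(56, Mul(I, Pow(2, Rational(1, 2)))), 2) ≈ Add(3134.0, Mul(158.39, I))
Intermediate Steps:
Function('J')(M) = 1 (Function('J')(M) = Pow(1, -1) = 1)
Function('P')(u, R) = Add(-2, Mul(-3, R))
Function('C')(S) = Pow(Add(6, S), Rational(1, 2))
Pow(Add(Function('C')(Function('P')(Function('J')(0), 2)), 56), 2) = Pow(Add(Pow(Add(6, Add(-2, Mul(-3, 2))), Rational(1, 2)), 56), 2) = Pow(Add(Pow(Add(6, Add(-2, -6)), Rational(1, 2)), 56), 2) = Pow(Add(Pow(Add(6, -8), Rational(1, 2)), 56), 2) = Pow(Add(Pow(-2, Rational(1, 2)), 56), 2) = Pow(Add(Mul(I, Pow(2, Rational(1, 2))), 56), 2) = Pow(Add(56, Mul(I, Pow(2, Rational(1, 2)))), 2)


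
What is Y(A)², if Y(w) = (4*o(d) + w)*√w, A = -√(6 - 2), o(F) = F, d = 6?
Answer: -968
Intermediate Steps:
A = -2 (A = -√4 = -1*2 = -2)
Y(w) = √w*(24 + w) (Y(w) = (4*6 + w)*√w = (24 + w)*√w = √w*(24 + w))
Y(A)² = (√(-2)*(24 - 2))² = ((I*√2)*22)² = (22*I*√2)² = -968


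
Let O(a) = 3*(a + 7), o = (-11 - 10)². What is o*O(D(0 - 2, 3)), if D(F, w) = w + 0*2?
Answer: 13230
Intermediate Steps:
o = 441 (o = (-21)² = 441)
D(F, w) = w (D(F, w) = w + 0 = w)
O(a) = 21 + 3*a (O(a) = 3*(7 + a) = 21 + 3*a)
o*O(D(0 - 2, 3)) = 441*(21 + 3*3) = 441*(21 + 9) = 441*30 = 13230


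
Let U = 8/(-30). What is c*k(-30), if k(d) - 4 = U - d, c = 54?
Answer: 9108/5 ≈ 1821.6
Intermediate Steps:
U = -4/15 (U = 8*(-1/30) = -4/15 ≈ -0.26667)
k(d) = 56/15 - d (k(d) = 4 + (-4/15 - d) = 56/15 - d)
c*k(-30) = 54*(56/15 - 1*(-30)) = 54*(56/15 + 30) = 54*(506/15) = 9108/5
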